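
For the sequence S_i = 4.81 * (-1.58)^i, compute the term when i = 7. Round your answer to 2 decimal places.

S_7 = 4.81 * (-1.58)^7 ≈ 4.81 * -24.581 ≈ -118.23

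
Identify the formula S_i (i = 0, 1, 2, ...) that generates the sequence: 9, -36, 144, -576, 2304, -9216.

Check ratios: -36 / 9 = -4.0
Common ratio r = -4.
First term a = 9.
Formula: S_i = 9 * (-4)^i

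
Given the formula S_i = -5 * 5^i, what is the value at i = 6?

S_6 = -5 * 5^6 = -5 * 15625 = -78125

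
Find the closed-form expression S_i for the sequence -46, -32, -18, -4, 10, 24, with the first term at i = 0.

Check differences: -32 - -46 = 14
-18 - -32 = 14
Common difference d = 14.
First term a = -46.
Formula: S_i = -46 + 14*i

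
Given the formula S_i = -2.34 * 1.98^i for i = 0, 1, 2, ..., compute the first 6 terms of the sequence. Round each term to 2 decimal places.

This is a geometric sequence.
i=0: S_0 = -2.34 * 1.98^0 = -2.34
i=1: S_1 = -2.34 * 1.98^1 ≈ -4.63
i=2: S_2 = -2.34 * 1.98^2 ≈ -9.17
i=3: S_3 = -2.34 * 1.98^3 ≈ -18.16
i=4: S_4 = -2.34 * 1.98^4 ≈ -35.96
i=5: S_5 = -2.34 * 1.98^5 ≈ -71.21
The first 6 terms are: [-2.34, -4.63, -9.17, -18.16, -35.96, -71.21]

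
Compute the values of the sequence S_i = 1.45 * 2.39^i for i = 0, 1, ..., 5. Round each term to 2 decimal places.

This is a geometric sequence.
i=0: S_0 = 1.45 * 2.39^0 = 1.45
i=1: S_1 = 1.45 * 2.39^1 ≈ 3.47
i=2: S_2 = 1.45 * 2.39^2 ≈ 8.28
i=3: S_3 = 1.45 * 2.39^3 ≈ 19.8
i=4: S_4 = 1.45 * 2.39^4 ≈ 47.31
i=5: S_5 = 1.45 * 2.39^5 ≈ 113.07
The first 6 terms are: [1.45, 3.47, 8.28, 19.8, 47.31, 113.07]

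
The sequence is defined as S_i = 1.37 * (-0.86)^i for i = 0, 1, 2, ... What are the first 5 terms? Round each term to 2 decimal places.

This is a geometric sequence.
i=0: S_0 = 1.37 * (-0.86)^0 = 1.37
i=1: S_1 = 1.37 * (-0.86)^1 ≈ -1.18
i=2: S_2 = 1.37 * (-0.86)^2 ≈ 1.01
i=3: S_3 = 1.37 * (-0.86)^3 ≈ -0.87
i=4: S_4 = 1.37 * (-0.86)^4 ≈ 0.75
The first 5 terms are: [1.37, -1.18, 1.01, -0.87, 0.75]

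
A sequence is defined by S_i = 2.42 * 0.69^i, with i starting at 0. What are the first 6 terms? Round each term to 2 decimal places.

This is a geometric sequence.
i=0: S_0 = 2.42 * 0.69^0 = 2.42
i=1: S_1 = 2.42 * 0.69^1 ≈ 1.67
i=2: S_2 = 2.42 * 0.69^2 ≈ 1.15
i=3: S_3 = 2.42 * 0.69^3 ≈ 0.79
i=4: S_4 = 2.42 * 0.69^4 ≈ 0.55
i=5: S_5 = 2.42 * 0.69^5 ≈ 0.38
The first 6 terms are: [2.42, 1.67, 1.15, 0.79, 0.55, 0.38]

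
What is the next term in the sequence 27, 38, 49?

Differences: 38 - 27 = 11
This is an arithmetic sequence with common difference d = 11.
Next term = 49 + 11 = 60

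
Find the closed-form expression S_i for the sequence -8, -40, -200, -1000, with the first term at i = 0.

Check ratios: -40 / -8 = 5.0
Common ratio r = 5.
First term a = -8.
Formula: S_i = -8 * 5^i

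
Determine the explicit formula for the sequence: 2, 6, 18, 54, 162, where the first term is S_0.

Check ratios: 6 / 2 = 3.0
Common ratio r = 3.
First term a = 2.
Formula: S_i = 2 * 3^i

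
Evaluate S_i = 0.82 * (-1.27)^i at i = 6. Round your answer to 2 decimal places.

S_6 = 0.82 * (-1.27)^6 ≈ 0.82 * 4.1959 ≈ 3.44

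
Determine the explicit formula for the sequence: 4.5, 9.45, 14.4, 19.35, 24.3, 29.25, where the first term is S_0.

Check differences: 9.45 - 4.5 = 4.95
14.4 - 9.45 = 4.95
Common difference d = 4.95.
First term a = 4.5.
Formula: S_i = 4.50 + 4.95*i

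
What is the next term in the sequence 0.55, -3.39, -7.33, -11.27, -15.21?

Differences: -3.39 - 0.55 = -3.94
This is an arithmetic sequence with common difference d = -3.94.
Next term = -15.21 + -3.94 = -19.15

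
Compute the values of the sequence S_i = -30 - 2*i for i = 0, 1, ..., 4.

This is an arithmetic sequence.
i=0: S_0 = -30 + -2*0 = -30
i=1: S_1 = -30 + -2*1 = -32
i=2: S_2 = -30 + -2*2 = -34
i=3: S_3 = -30 + -2*3 = -36
i=4: S_4 = -30 + -2*4 = -38
The first 5 terms are: [-30, -32, -34, -36, -38]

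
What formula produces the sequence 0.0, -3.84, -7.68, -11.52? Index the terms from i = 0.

Check differences: -3.84 - 0.0 = -3.84
-7.68 - -3.84 = -3.84
Common difference d = -3.84.
First term a = 0.0.
Formula: S_i = 0.00 - 3.84*i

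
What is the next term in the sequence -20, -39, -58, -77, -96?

Differences: -39 - -20 = -19
This is an arithmetic sequence with common difference d = -19.
Next term = -96 + -19 = -115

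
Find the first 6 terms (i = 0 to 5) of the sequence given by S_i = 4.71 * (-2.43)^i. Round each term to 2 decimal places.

This is a geometric sequence.
i=0: S_0 = 4.71 * (-2.43)^0 = 4.71
i=1: S_1 = 4.71 * (-2.43)^1 ≈ -11.45
i=2: S_2 = 4.71 * (-2.43)^2 ≈ 27.81
i=3: S_3 = 4.71 * (-2.43)^3 ≈ -67.58
i=4: S_4 = 4.71 * (-2.43)^4 ≈ 164.23
i=5: S_5 = 4.71 * (-2.43)^5 ≈ -399.07
The first 6 terms are: [4.71, -11.45, 27.81, -67.58, 164.23, -399.07]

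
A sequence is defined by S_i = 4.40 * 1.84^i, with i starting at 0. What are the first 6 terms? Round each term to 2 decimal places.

This is a geometric sequence.
i=0: S_0 = 4.4 * 1.84^0 = 4.4
i=1: S_1 = 4.4 * 1.84^1 ≈ 8.1
i=2: S_2 = 4.4 * 1.84^2 ≈ 14.9
i=3: S_3 = 4.4 * 1.84^3 ≈ 27.41
i=4: S_4 = 4.4 * 1.84^4 ≈ 50.43
i=5: S_5 = 4.4 * 1.84^5 ≈ 92.8
The first 6 terms are: [4.4, 8.1, 14.9, 27.41, 50.43, 92.8]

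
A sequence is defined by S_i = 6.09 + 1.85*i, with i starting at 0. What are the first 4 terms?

This is an arithmetic sequence.
i=0: S_0 = 6.09 + 1.85*0 = 6.09
i=1: S_1 = 6.09 + 1.85*1 = 7.94
i=2: S_2 = 6.09 + 1.85*2 = 9.79
i=3: S_3 = 6.09 + 1.85*3 = 11.64
The first 4 terms are: [6.09, 7.94, 9.79, 11.64]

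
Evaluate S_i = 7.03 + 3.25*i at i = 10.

S_10 = 7.03 + 3.25*10 = 7.03 + 32.5 = 39.53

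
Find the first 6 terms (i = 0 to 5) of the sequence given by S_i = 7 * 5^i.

This is a geometric sequence.
i=0: S_0 = 7 * 5^0 = 7
i=1: S_1 = 7 * 5^1 = 35
i=2: S_2 = 7 * 5^2 = 175
i=3: S_3 = 7 * 5^3 = 875
i=4: S_4 = 7 * 5^4 = 4375
i=5: S_5 = 7 * 5^5 = 21875
The first 6 terms are: [7, 35, 175, 875, 4375, 21875]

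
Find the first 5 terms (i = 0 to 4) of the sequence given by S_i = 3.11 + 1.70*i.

This is an arithmetic sequence.
i=0: S_0 = 3.11 + 1.7*0 = 3.11
i=1: S_1 = 3.11 + 1.7*1 = 4.81
i=2: S_2 = 3.11 + 1.7*2 = 6.51
i=3: S_3 = 3.11 + 1.7*3 = 8.21
i=4: S_4 = 3.11 + 1.7*4 = 9.91
The first 5 terms are: [3.11, 4.81, 6.51, 8.21, 9.91]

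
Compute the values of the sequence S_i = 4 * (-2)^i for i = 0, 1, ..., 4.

This is a geometric sequence.
i=0: S_0 = 4 * (-2)^0 = 4
i=1: S_1 = 4 * (-2)^1 = -8
i=2: S_2 = 4 * (-2)^2 = 16
i=3: S_3 = 4 * (-2)^3 = -32
i=4: S_4 = 4 * (-2)^4 = 64
The first 5 terms are: [4, -8, 16, -32, 64]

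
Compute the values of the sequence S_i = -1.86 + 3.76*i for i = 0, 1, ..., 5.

This is an arithmetic sequence.
i=0: S_0 = -1.86 + 3.76*0 = -1.86
i=1: S_1 = -1.86 + 3.76*1 = 1.9
i=2: S_2 = -1.86 + 3.76*2 = 5.66
i=3: S_3 = -1.86 + 3.76*3 = 9.42
i=4: S_4 = -1.86 + 3.76*4 = 13.18
i=5: S_5 = -1.86 + 3.76*5 = 16.94
The first 6 terms are: [-1.86, 1.9, 5.66, 9.42, 13.18, 16.94]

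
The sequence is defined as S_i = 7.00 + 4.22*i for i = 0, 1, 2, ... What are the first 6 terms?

This is an arithmetic sequence.
i=0: S_0 = 7.0 + 4.22*0 = 7.0
i=1: S_1 = 7.0 + 4.22*1 = 11.22
i=2: S_2 = 7.0 + 4.22*2 = 15.44
i=3: S_3 = 7.0 + 4.22*3 = 19.66
i=4: S_4 = 7.0 + 4.22*4 = 23.88
i=5: S_5 = 7.0 + 4.22*5 = 28.1
The first 6 terms are: [7.0, 11.22, 15.44, 19.66, 23.88, 28.1]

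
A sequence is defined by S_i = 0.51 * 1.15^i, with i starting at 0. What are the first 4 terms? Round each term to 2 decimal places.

This is a geometric sequence.
i=0: S_0 = 0.51 * 1.15^0 = 0.51
i=1: S_1 = 0.51 * 1.15^1 ≈ 0.59
i=2: S_2 = 0.51 * 1.15^2 ≈ 0.67
i=3: S_3 = 0.51 * 1.15^3 ≈ 0.78
The first 4 terms are: [0.51, 0.59, 0.67, 0.78]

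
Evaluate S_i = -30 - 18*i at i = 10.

S_10 = -30 + -18*10 = -30 + -180 = -210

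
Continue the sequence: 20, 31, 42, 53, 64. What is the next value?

Differences: 31 - 20 = 11
This is an arithmetic sequence with common difference d = 11.
Next term = 64 + 11 = 75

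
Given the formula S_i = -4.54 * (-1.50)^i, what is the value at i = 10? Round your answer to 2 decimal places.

S_10 = -4.54 * (-1.5)^10 ≈ -4.54 * 57.665 ≈ -261.8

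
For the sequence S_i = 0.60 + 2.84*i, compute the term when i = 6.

S_6 = 0.6 + 2.84*6 = 0.6 + 17.04 = 17.64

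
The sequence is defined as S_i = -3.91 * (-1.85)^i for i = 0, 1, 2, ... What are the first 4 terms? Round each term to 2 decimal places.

This is a geometric sequence.
i=0: S_0 = -3.91 * (-1.85)^0 = -3.91
i=1: S_1 = -3.91 * (-1.85)^1 ≈ 7.23
i=2: S_2 = -3.91 * (-1.85)^2 ≈ -13.38
i=3: S_3 = -3.91 * (-1.85)^3 ≈ 24.76
The first 4 terms are: [-3.91, 7.23, -13.38, 24.76]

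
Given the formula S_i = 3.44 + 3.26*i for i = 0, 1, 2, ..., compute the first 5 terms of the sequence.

This is an arithmetic sequence.
i=0: S_0 = 3.44 + 3.26*0 = 3.44
i=1: S_1 = 3.44 + 3.26*1 = 6.7
i=2: S_2 = 3.44 + 3.26*2 = 9.96
i=3: S_3 = 3.44 + 3.26*3 = 13.22
i=4: S_4 = 3.44 + 3.26*4 = 16.48
The first 5 terms are: [3.44, 6.7, 9.96, 13.22, 16.48]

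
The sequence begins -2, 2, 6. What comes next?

Differences: 2 - -2 = 4
This is an arithmetic sequence with common difference d = 4.
Next term = 6 + 4 = 10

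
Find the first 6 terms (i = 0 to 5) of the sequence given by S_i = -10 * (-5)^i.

This is a geometric sequence.
i=0: S_0 = -10 * (-5)^0 = -10
i=1: S_1 = -10 * (-5)^1 = 50
i=2: S_2 = -10 * (-5)^2 = -250
i=3: S_3 = -10 * (-5)^3 = 1250
i=4: S_4 = -10 * (-5)^4 = -6250
i=5: S_5 = -10 * (-5)^5 = 31250
The first 6 terms are: [-10, 50, -250, 1250, -6250, 31250]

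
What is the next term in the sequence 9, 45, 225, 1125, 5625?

Ratios: 45 / 9 = 5.0
This is a geometric sequence with common ratio r = 5.
Next term = 5625 * 5 = 28125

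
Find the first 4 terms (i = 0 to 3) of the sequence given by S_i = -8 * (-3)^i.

This is a geometric sequence.
i=0: S_0 = -8 * (-3)^0 = -8
i=1: S_1 = -8 * (-3)^1 = 24
i=2: S_2 = -8 * (-3)^2 = -72
i=3: S_3 = -8 * (-3)^3 = 216
The first 4 terms are: [-8, 24, -72, 216]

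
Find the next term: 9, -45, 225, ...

Ratios: -45 / 9 = -5.0
This is a geometric sequence with common ratio r = -5.
Next term = 225 * -5 = -1125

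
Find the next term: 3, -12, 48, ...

Ratios: -12 / 3 = -4.0
This is a geometric sequence with common ratio r = -4.
Next term = 48 * -4 = -192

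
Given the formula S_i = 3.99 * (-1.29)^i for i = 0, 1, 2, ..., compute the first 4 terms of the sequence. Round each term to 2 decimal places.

This is a geometric sequence.
i=0: S_0 = 3.99 * (-1.29)^0 = 3.99
i=1: S_1 = 3.99 * (-1.29)^1 ≈ -5.15
i=2: S_2 = 3.99 * (-1.29)^2 ≈ 6.64
i=3: S_3 = 3.99 * (-1.29)^3 ≈ -8.57
The first 4 terms are: [3.99, -5.15, 6.64, -8.57]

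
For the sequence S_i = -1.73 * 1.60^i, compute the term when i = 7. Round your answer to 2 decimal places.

S_7 = -1.73 * 1.6^7 ≈ -1.73 * 26.8435 ≈ -46.44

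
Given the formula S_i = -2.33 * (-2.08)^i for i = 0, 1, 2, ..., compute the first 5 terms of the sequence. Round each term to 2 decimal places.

This is a geometric sequence.
i=0: S_0 = -2.33 * (-2.08)^0 = -2.33
i=1: S_1 = -2.33 * (-2.08)^1 ≈ 4.85
i=2: S_2 = -2.33 * (-2.08)^2 ≈ -10.08
i=3: S_3 = -2.33 * (-2.08)^3 ≈ 20.97
i=4: S_4 = -2.33 * (-2.08)^4 ≈ -43.61
The first 5 terms are: [-2.33, 4.85, -10.08, 20.97, -43.61]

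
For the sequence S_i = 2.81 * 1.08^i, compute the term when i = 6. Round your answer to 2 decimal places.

S_6 = 2.81 * 1.08^6 ≈ 2.81 * 1.5869 ≈ 4.46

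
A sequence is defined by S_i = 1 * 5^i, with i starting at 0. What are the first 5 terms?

This is a geometric sequence.
i=0: S_0 = 1 * 5^0 = 1
i=1: S_1 = 1 * 5^1 = 5
i=2: S_2 = 1 * 5^2 = 25
i=3: S_3 = 1 * 5^3 = 125
i=4: S_4 = 1 * 5^4 = 625
The first 5 terms are: [1, 5, 25, 125, 625]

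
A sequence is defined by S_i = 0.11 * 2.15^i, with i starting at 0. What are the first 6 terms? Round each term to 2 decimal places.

This is a geometric sequence.
i=0: S_0 = 0.11 * 2.15^0 = 0.11
i=1: S_1 = 0.11 * 2.15^1 ≈ 0.24
i=2: S_2 = 0.11 * 2.15^2 ≈ 0.51
i=3: S_3 = 0.11 * 2.15^3 ≈ 1.09
i=4: S_4 = 0.11 * 2.15^4 ≈ 2.35
i=5: S_5 = 0.11 * 2.15^5 ≈ 5.05
The first 6 terms are: [0.11, 0.24, 0.51, 1.09, 2.35, 5.05]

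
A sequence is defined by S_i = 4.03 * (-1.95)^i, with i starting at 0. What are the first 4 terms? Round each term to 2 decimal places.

This is a geometric sequence.
i=0: S_0 = 4.03 * (-1.95)^0 = 4.03
i=1: S_1 = 4.03 * (-1.95)^1 ≈ -7.86
i=2: S_2 = 4.03 * (-1.95)^2 ≈ 15.32
i=3: S_3 = 4.03 * (-1.95)^3 ≈ -29.88
The first 4 terms are: [4.03, -7.86, 15.32, -29.88]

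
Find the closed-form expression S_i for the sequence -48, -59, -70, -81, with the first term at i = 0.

Check differences: -59 - -48 = -11
-70 - -59 = -11
Common difference d = -11.
First term a = -48.
Formula: S_i = -48 - 11*i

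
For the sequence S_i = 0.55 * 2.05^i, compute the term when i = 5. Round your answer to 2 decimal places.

S_5 = 0.55 * 2.05^5 ≈ 0.55 * 36.2051 ≈ 19.91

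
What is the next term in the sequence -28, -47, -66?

Differences: -47 - -28 = -19
This is an arithmetic sequence with common difference d = -19.
Next term = -66 + -19 = -85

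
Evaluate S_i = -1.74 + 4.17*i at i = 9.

S_9 = -1.74 + 4.17*9 = -1.74 + 37.53 = 35.79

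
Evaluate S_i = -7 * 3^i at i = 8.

S_8 = -7 * 3^8 = -7 * 6561 = -45927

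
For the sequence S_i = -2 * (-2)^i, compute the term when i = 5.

S_5 = -2 * (-2)^5 = -2 * -32 = 64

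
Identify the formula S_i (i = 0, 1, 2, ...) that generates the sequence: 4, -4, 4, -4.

Check ratios: -4 / 4 = -1.0
Common ratio r = -1.
First term a = 4.
Formula: S_i = 4 * (-1)^i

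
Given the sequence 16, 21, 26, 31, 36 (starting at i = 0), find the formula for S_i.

Check differences: 21 - 16 = 5
26 - 21 = 5
Common difference d = 5.
First term a = 16.
Formula: S_i = 16 + 5*i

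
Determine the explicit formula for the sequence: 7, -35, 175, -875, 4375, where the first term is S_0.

Check ratios: -35 / 7 = -5.0
Common ratio r = -5.
First term a = 7.
Formula: S_i = 7 * (-5)^i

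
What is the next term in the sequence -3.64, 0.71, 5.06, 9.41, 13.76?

Differences: 0.71 - -3.64 = 4.35
This is an arithmetic sequence with common difference d = 4.35.
Next term = 13.76 + 4.35 = 18.11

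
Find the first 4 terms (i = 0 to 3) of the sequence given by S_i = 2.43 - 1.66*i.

This is an arithmetic sequence.
i=0: S_0 = 2.43 + -1.66*0 = 2.43
i=1: S_1 = 2.43 + -1.66*1 = 0.77
i=2: S_2 = 2.43 + -1.66*2 = -0.89
i=3: S_3 = 2.43 + -1.66*3 = -2.55
The first 4 terms are: [2.43, 0.77, -0.89, -2.55]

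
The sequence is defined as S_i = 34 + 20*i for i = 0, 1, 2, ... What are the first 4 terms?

This is an arithmetic sequence.
i=0: S_0 = 34 + 20*0 = 34
i=1: S_1 = 34 + 20*1 = 54
i=2: S_2 = 34 + 20*2 = 74
i=3: S_3 = 34 + 20*3 = 94
The first 4 terms are: [34, 54, 74, 94]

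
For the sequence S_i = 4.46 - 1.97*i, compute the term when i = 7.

S_7 = 4.46 + -1.97*7 = 4.46 + -13.79 = -9.33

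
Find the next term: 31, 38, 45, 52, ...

Differences: 38 - 31 = 7
This is an arithmetic sequence with common difference d = 7.
Next term = 52 + 7 = 59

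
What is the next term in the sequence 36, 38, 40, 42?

Differences: 38 - 36 = 2
This is an arithmetic sequence with common difference d = 2.
Next term = 42 + 2 = 44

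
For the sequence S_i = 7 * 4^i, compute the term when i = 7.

S_7 = 7 * 4^7 = 7 * 16384 = 114688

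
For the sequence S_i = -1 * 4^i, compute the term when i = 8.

S_8 = -1 * 4^8 = -1 * 65536 = -65536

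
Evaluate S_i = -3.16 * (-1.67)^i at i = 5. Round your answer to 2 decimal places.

S_5 = -3.16 * (-1.67)^5 ≈ -3.16 * -12.9892 ≈ 41.05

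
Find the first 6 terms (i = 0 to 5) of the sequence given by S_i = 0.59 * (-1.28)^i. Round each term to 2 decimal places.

This is a geometric sequence.
i=0: S_0 = 0.59 * (-1.28)^0 = 0.59
i=1: S_1 = 0.59 * (-1.28)^1 ≈ -0.76
i=2: S_2 = 0.59 * (-1.28)^2 ≈ 0.97
i=3: S_3 = 0.59 * (-1.28)^3 ≈ -1.24
i=4: S_4 = 0.59 * (-1.28)^4 ≈ 1.58
i=5: S_5 = 0.59 * (-1.28)^5 ≈ -2.03
The first 6 terms are: [0.59, -0.76, 0.97, -1.24, 1.58, -2.03]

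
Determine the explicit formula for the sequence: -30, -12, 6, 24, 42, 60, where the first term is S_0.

Check differences: -12 - -30 = 18
6 - -12 = 18
Common difference d = 18.
First term a = -30.
Formula: S_i = -30 + 18*i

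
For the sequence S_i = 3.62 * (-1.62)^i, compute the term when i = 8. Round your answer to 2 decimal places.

S_8 = 3.62 * (-1.62)^8 ≈ 3.62 * 47.4373 ≈ 171.72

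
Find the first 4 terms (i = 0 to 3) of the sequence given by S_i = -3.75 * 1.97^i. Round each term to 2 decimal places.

This is a geometric sequence.
i=0: S_0 = -3.75 * 1.97^0 = -3.75
i=1: S_1 = -3.75 * 1.97^1 ≈ -7.39
i=2: S_2 = -3.75 * 1.97^2 ≈ -14.55
i=3: S_3 = -3.75 * 1.97^3 ≈ -28.67
The first 4 terms are: [-3.75, -7.39, -14.55, -28.67]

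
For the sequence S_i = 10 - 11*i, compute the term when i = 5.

S_5 = 10 + -11*5 = 10 + -55 = -45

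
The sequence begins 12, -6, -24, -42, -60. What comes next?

Differences: -6 - 12 = -18
This is an arithmetic sequence with common difference d = -18.
Next term = -60 + -18 = -78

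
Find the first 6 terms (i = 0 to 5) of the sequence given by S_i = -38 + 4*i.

This is an arithmetic sequence.
i=0: S_0 = -38 + 4*0 = -38
i=1: S_1 = -38 + 4*1 = -34
i=2: S_2 = -38 + 4*2 = -30
i=3: S_3 = -38 + 4*3 = -26
i=4: S_4 = -38 + 4*4 = -22
i=5: S_5 = -38 + 4*5 = -18
The first 6 terms are: [-38, -34, -30, -26, -22, -18]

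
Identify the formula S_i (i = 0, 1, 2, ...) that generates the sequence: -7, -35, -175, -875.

Check ratios: -35 / -7 = 5.0
Common ratio r = 5.
First term a = -7.
Formula: S_i = -7 * 5^i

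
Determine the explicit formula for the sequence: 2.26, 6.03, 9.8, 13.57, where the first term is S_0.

Check differences: 6.03 - 2.26 = 3.77
9.8 - 6.03 = 3.77
Common difference d = 3.77.
First term a = 2.26.
Formula: S_i = 2.26 + 3.77*i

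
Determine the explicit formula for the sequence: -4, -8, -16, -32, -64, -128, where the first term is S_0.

Check ratios: -8 / -4 = 2.0
Common ratio r = 2.
First term a = -4.
Formula: S_i = -4 * 2^i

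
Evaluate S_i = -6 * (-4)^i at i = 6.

S_6 = -6 * (-4)^6 = -6 * 4096 = -24576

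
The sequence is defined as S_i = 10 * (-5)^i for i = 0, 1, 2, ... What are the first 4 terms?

This is a geometric sequence.
i=0: S_0 = 10 * (-5)^0 = 10
i=1: S_1 = 10 * (-5)^1 = -50
i=2: S_2 = 10 * (-5)^2 = 250
i=3: S_3 = 10 * (-5)^3 = -1250
The first 4 terms are: [10, -50, 250, -1250]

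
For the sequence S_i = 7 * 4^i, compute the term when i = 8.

S_8 = 7 * 4^8 = 7 * 65536 = 458752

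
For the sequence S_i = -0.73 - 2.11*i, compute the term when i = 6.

S_6 = -0.73 + -2.11*6 = -0.73 + -12.66 = -13.39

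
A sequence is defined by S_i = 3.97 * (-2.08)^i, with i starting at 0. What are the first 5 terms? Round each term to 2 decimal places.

This is a geometric sequence.
i=0: S_0 = 3.97 * (-2.08)^0 = 3.97
i=1: S_1 = 3.97 * (-2.08)^1 ≈ -8.26
i=2: S_2 = 3.97 * (-2.08)^2 ≈ 17.18
i=3: S_3 = 3.97 * (-2.08)^3 ≈ -35.73
i=4: S_4 = 3.97 * (-2.08)^4 ≈ 74.31
The first 5 terms are: [3.97, -8.26, 17.18, -35.73, 74.31]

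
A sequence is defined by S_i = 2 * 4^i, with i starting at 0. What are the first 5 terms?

This is a geometric sequence.
i=0: S_0 = 2 * 4^0 = 2
i=1: S_1 = 2 * 4^1 = 8
i=2: S_2 = 2 * 4^2 = 32
i=3: S_3 = 2 * 4^3 = 128
i=4: S_4 = 2 * 4^4 = 512
The first 5 terms are: [2, 8, 32, 128, 512]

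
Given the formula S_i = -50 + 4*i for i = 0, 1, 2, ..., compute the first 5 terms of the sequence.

This is an arithmetic sequence.
i=0: S_0 = -50 + 4*0 = -50
i=1: S_1 = -50 + 4*1 = -46
i=2: S_2 = -50 + 4*2 = -42
i=3: S_3 = -50 + 4*3 = -38
i=4: S_4 = -50 + 4*4 = -34
The first 5 terms are: [-50, -46, -42, -38, -34]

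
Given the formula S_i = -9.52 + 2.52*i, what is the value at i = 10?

S_10 = -9.52 + 2.52*10 = -9.52 + 25.2 = 15.68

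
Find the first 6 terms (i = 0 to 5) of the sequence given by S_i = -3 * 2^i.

This is a geometric sequence.
i=0: S_0 = -3 * 2^0 = -3
i=1: S_1 = -3 * 2^1 = -6
i=2: S_2 = -3 * 2^2 = -12
i=3: S_3 = -3 * 2^3 = -24
i=4: S_4 = -3 * 2^4 = -48
i=5: S_5 = -3 * 2^5 = -96
The first 6 terms are: [-3, -6, -12, -24, -48, -96]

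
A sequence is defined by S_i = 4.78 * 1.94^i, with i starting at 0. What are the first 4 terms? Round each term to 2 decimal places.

This is a geometric sequence.
i=0: S_0 = 4.78 * 1.94^0 = 4.78
i=1: S_1 = 4.78 * 1.94^1 ≈ 9.27
i=2: S_2 = 4.78 * 1.94^2 ≈ 17.99
i=3: S_3 = 4.78 * 1.94^3 ≈ 34.9
The first 4 terms are: [4.78, 9.27, 17.99, 34.9]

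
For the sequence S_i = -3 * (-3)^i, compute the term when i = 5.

S_5 = -3 * (-3)^5 = -3 * -243 = 729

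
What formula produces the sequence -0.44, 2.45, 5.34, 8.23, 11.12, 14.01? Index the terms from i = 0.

Check differences: 2.45 - -0.44 = 2.89
5.34 - 2.45 = 2.89
Common difference d = 2.89.
First term a = -0.44.
Formula: S_i = -0.44 + 2.89*i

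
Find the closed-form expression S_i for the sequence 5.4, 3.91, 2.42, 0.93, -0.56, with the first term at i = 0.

Check differences: 3.91 - 5.4 = -1.49
2.42 - 3.91 = -1.49
Common difference d = -1.49.
First term a = 5.4.
Formula: S_i = 5.40 - 1.49*i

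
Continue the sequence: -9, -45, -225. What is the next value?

Ratios: -45 / -9 = 5.0
This is a geometric sequence with common ratio r = 5.
Next term = -225 * 5 = -1125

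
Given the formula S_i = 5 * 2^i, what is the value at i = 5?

S_5 = 5 * 2^5 = 5 * 32 = 160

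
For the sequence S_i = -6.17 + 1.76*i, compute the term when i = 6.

S_6 = -6.17 + 1.76*6 = -6.17 + 10.56 = 4.39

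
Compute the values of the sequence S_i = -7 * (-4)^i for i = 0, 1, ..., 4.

This is a geometric sequence.
i=0: S_0 = -7 * (-4)^0 = -7
i=1: S_1 = -7 * (-4)^1 = 28
i=2: S_2 = -7 * (-4)^2 = -112
i=3: S_3 = -7 * (-4)^3 = 448
i=4: S_4 = -7 * (-4)^4 = -1792
The first 5 terms are: [-7, 28, -112, 448, -1792]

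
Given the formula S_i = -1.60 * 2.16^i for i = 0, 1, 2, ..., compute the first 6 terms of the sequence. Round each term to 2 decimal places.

This is a geometric sequence.
i=0: S_0 = -1.6 * 2.16^0 = -1.6
i=1: S_1 = -1.6 * 2.16^1 ≈ -3.46
i=2: S_2 = -1.6 * 2.16^2 ≈ -7.46
i=3: S_3 = -1.6 * 2.16^3 ≈ -16.12
i=4: S_4 = -1.6 * 2.16^4 ≈ -34.83
i=5: S_5 = -1.6 * 2.16^5 ≈ -75.23
The first 6 terms are: [-1.6, -3.46, -7.46, -16.12, -34.83, -75.23]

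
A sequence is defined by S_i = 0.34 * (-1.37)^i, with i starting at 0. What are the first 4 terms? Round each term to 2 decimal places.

This is a geometric sequence.
i=0: S_0 = 0.34 * (-1.37)^0 = 0.34
i=1: S_1 = 0.34 * (-1.37)^1 ≈ -0.47
i=2: S_2 = 0.34 * (-1.37)^2 ≈ 0.64
i=3: S_3 = 0.34 * (-1.37)^3 ≈ -0.87
The first 4 terms are: [0.34, -0.47, 0.64, -0.87]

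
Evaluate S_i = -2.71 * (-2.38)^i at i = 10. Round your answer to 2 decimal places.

S_10 = -2.71 * (-2.38)^10 ≈ -2.71 * 5831.3562 ≈ -15802.98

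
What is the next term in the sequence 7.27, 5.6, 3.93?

Differences: 5.6 - 7.27 = -1.67
This is an arithmetic sequence with common difference d = -1.67.
Next term = 3.93 + -1.67 = 2.26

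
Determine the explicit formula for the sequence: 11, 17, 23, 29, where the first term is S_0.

Check differences: 17 - 11 = 6
23 - 17 = 6
Common difference d = 6.
First term a = 11.
Formula: S_i = 11 + 6*i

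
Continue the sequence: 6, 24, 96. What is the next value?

Ratios: 24 / 6 = 4.0
This is a geometric sequence with common ratio r = 4.
Next term = 96 * 4 = 384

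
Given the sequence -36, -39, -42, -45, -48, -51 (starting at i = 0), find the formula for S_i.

Check differences: -39 - -36 = -3
-42 - -39 = -3
Common difference d = -3.
First term a = -36.
Formula: S_i = -36 - 3*i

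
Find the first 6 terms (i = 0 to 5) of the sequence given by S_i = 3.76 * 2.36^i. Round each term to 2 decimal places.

This is a geometric sequence.
i=0: S_0 = 3.76 * 2.36^0 = 3.76
i=1: S_1 = 3.76 * 2.36^1 ≈ 8.87
i=2: S_2 = 3.76 * 2.36^2 ≈ 20.94
i=3: S_3 = 3.76 * 2.36^3 ≈ 49.42
i=4: S_4 = 3.76 * 2.36^4 ≈ 116.64
i=5: S_5 = 3.76 * 2.36^5 ≈ 275.26
The first 6 terms are: [3.76, 8.87, 20.94, 49.42, 116.64, 275.26]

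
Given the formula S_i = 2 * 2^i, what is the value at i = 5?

S_5 = 2 * 2^5 = 2 * 32 = 64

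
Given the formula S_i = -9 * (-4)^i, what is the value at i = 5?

S_5 = -9 * (-4)^5 = -9 * -1024 = 9216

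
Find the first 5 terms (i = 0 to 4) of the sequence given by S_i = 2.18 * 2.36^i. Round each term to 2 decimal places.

This is a geometric sequence.
i=0: S_0 = 2.18 * 2.36^0 = 2.18
i=1: S_1 = 2.18 * 2.36^1 ≈ 5.14
i=2: S_2 = 2.18 * 2.36^2 ≈ 12.14
i=3: S_3 = 2.18 * 2.36^3 ≈ 28.65
i=4: S_4 = 2.18 * 2.36^4 ≈ 67.62
The first 5 terms are: [2.18, 5.14, 12.14, 28.65, 67.62]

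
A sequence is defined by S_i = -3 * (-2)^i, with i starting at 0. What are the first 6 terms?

This is a geometric sequence.
i=0: S_0 = -3 * (-2)^0 = -3
i=1: S_1 = -3 * (-2)^1 = 6
i=2: S_2 = -3 * (-2)^2 = -12
i=3: S_3 = -3 * (-2)^3 = 24
i=4: S_4 = -3 * (-2)^4 = -48
i=5: S_5 = -3 * (-2)^5 = 96
The first 6 terms are: [-3, 6, -12, 24, -48, 96]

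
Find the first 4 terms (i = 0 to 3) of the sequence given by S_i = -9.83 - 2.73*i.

This is an arithmetic sequence.
i=0: S_0 = -9.83 + -2.73*0 = -9.83
i=1: S_1 = -9.83 + -2.73*1 = -12.56
i=2: S_2 = -9.83 + -2.73*2 = -15.29
i=3: S_3 = -9.83 + -2.73*3 = -18.02
The first 4 terms are: [-9.83, -12.56, -15.29, -18.02]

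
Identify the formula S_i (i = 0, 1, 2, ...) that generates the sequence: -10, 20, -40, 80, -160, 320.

Check ratios: 20 / -10 = -2.0
Common ratio r = -2.
First term a = -10.
Formula: S_i = -10 * (-2)^i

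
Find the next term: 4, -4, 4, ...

Ratios: -4 / 4 = -1.0
This is a geometric sequence with common ratio r = -1.
Next term = 4 * -1 = -4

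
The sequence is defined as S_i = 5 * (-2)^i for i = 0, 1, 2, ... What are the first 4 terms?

This is a geometric sequence.
i=0: S_0 = 5 * (-2)^0 = 5
i=1: S_1 = 5 * (-2)^1 = -10
i=2: S_2 = 5 * (-2)^2 = 20
i=3: S_3 = 5 * (-2)^3 = -40
The first 4 terms are: [5, -10, 20, -40]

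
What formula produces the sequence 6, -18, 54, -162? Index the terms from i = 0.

Check ratios: -18 / 6 = -3.0
Common ratio r = -3.
First term a = 6.
Formula: S_i = 6 * (-3)^i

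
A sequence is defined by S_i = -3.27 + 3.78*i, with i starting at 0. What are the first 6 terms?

This is an arithmetic sequence.
i=0: S_0 = -3.27 + 3.78*0 = -3.27
i=1: S_1 = -3.27 + 3.78*1 = 0.51
i=2: S_2 = -3.27 + 3.78*2 = 4.29
i=3: S_3 = -3.27 + 3.78*3 = 8.07
i=4: S_4 = -3.27 + 3.78*4 = 11.85
i=5: S_5 = -3.27 + 3.78*5 = 15.63
The first 6 terms are: [-3.27, 0.51, 4.29, 8.07, 11.85, 15.63]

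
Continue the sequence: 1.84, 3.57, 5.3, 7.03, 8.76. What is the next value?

Differences: 3.57 - 1.84 = 1.73
This is an arithmetic sequence with common difference d = 1.73.
Next term = 8.76 + 1.73 = 10.49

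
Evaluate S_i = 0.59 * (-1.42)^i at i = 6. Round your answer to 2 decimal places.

S_6 = 0.59 * (-1.42)^6 ≈ 0.59 * 8.1984 ≈ 4.84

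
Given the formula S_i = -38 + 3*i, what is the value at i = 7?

S_7 = -38 + 3*7 = -38 + 21 = -17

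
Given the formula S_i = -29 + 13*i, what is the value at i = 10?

S_10 = -29 + 13*10 = -29 + 130 = 101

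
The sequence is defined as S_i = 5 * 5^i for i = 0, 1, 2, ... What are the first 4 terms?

This is a geometric sequence.
i=0: S_0 = 5 * 5^0 = 5
i=1: S_1 = 5 * 5^1 = 25
i=2: S_2 = 5 * 5^2 = 125
i=3: S_3 = 5 * 5^3 = 625
The first 4 terms are: [5, 25, 125, 625]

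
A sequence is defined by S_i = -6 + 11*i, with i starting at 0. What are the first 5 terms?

This is an arithmetic sequence.
i=0: S_0 = -6 + 11*0 = -6
i=1: S_1 = -6 + 11*1 = 5
i=2: S_2 = -6 + 11*2 = 16
i=3: S_3 = -6 + 11*3 = 27
i=4: S_4 = -6 + 11*4 = 38
The first 5 terms are: [-6, 5, 16, 27, 38]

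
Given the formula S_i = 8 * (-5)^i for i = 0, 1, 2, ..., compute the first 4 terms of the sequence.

This is a geometric sequence.
i=0: S_0 = 8 * (-5)^0 = 8
i=1: S_1 = 8 * (-5)^1 = -40
i=2: S_2 = 8 * (-5)^2 = 200
i=3: S_3 = 8 * (-5)^3 = -1000
The first 4 terms are: [8, -40, 200, -1000]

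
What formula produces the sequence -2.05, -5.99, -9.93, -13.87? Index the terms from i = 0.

Check differences: -5.99 - -2.05 = -3.94
-9.93 - -5.99 = -3.94
Common difference d = -3.94.
First term a = -2.05.
Formula: S_i = -2.05 - 3.94*i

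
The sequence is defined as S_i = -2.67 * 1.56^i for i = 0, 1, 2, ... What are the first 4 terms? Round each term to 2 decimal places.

This is a geometric sequence.
i=0: S_0 = -2.67 * 1.56^0 = -2.67
i=1: S_1 = -2.67 * 1.56^1 ≈ -4.17
i=2: S_2 = -2.67 * 1.56^2 ≈ -6.5
i=3: S_3 = -2.67 * 1.56^3 ≈ -10.14
The first 4 terms are: [-2.67, -4.17, -6.5, -10.14]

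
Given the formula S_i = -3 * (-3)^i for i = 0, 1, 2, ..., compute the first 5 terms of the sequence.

This is a geometric sequence.
i=0: S_0 = -3 * (-3)^0 = -3
i=1: S_1 = -3 * (-3)^1 = 9
i=2: S_2 = -3 * (-3)^2 = -27
i=3: S_3 = -3 * (-3)^3 = 81
i=4: S_4 = -3 * (-3)^4 = -243
The first 5 terms are: [-3, 9, -27, 81, -243]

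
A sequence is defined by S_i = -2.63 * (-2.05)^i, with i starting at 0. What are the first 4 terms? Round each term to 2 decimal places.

This is a geometric sequence.
i=0: S_0 = -2.63 * (-2.05)^0 = -2.63
i=1: S_1 = -2.63 * (-2.05)^1 ≈ 5.39
i=2: S_2 = -2.63 * (-2.05)^2 ≈ -11.05
i=3: S_3 = -2.63 * (-2.05)^3 ≈ 22.66
The first 4 terms are: [-2.63, 5.39, -11.05, 22.66]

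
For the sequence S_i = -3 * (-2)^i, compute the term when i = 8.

S_8 = -3 * (-2)^8 = -3 * 256 = -768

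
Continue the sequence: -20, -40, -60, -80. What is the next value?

Differences: -40 - -20 = -20
This is an arithmetic sequence with common difference d = -20.
Next term = -80 + -20 = -100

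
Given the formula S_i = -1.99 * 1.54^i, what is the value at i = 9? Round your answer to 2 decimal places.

S_9 = -1.99 * 1.54^9 ≈ -1.99 * 48.7177 ≈ -96.95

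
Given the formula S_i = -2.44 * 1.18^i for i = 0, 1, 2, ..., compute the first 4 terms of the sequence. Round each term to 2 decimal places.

This is a geometric sequence.
i=0: S_0 = -2.44 * 1.18^0 = -2.44
i=1: S_1 = -2.44 * 1.18^1 ≈ -2.88
i=2: S_2 = -2.44 * 1.18^2 ≈ -3.4
i=3: S_3 = -2.44 * 1.18^3 ≈ -4.01
The first 4 terms are: [-2.44, -2.88, -3.4, -4.01]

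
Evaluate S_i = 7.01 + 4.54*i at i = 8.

S_8 = 7.01 + 4.54*8 = 7.01 + 36.32 = 43.33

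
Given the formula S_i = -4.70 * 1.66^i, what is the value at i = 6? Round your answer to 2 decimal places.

S_6 = -4.7 * 1.66^6 ≈ -4.7 * 20.9242 ≈ -98.34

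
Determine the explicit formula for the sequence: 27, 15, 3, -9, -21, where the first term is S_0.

Check differences: 15 - 27 = -12
3 - 15 = -12
Common difference d = -12.
First term a = 27.
Formula: S_i = 27 - 12*i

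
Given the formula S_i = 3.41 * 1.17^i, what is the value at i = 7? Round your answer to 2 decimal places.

S_7 = 3.41 * 1.17^7 ≈ 3.41 * 3.0012 ≈ 10.23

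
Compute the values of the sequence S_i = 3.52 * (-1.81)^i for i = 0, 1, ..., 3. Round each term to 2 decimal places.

This is a geometric sequence.
i=0: S_0 = 3.52 * (-1.81)^0 = 3.52
i=1: S_1 = 3.52 * (-1.81)^1 ≈ -6.37
i=2: S_2 = 3.52 * (-1.81)^2 ≈ 11.53
i=3: S_3 = 3.52 * (-1.81)^3 ≈ -20.87
The first 4 terms are: [3.52, -6.37, 11.53, -20.87]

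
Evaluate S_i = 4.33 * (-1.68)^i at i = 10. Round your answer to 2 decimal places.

S_10 = 4.33 * (-1.68)^10 ≈ 4.33 * 179.0989 ≈ 775.5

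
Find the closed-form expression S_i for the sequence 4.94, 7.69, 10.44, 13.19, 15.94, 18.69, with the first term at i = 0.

Check differences: 7.69 - 4.94 = 2.75
10.44 - 7.69 = 2.75
Common difference d = 2.75.
First term a = 4.94.
Formula: S_i = 4.94 + 2.75*i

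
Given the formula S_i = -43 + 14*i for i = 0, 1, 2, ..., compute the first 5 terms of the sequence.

This is an arithmetic sequence.
i=0: S_0 = -43 + 14*0 = -43
i=1: S_1 = -43 + 14*1 = -29
i=2: S_2 = -43 + 14*2 = -15
i=3: S_3 = -43 + 14*3 = -1
i=4: S_4 = -43 + 14*4 = 13
The first 5 terms are: [-43, -29, -15, -1, 13]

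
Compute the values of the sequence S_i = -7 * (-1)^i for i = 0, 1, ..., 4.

This is a geometric sequence.
i=0: S_0 = -7 * (-1)^0 = -7
i=1: S_1 = -7 * (-1)^1 = 7
i=2: S_2 = -7 * (-1)^2 = -7
i=3: S_3 = -7 * (-1)^3 = 7
i=4: S_4 = -7 * (-1)^4 = -7
The first 5 terms are: [-7, 7, -7, 7, -7]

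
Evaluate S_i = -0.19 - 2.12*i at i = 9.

S_9 = -0.19 + -2.12*9 = -0.19 + -19.08 = -19.27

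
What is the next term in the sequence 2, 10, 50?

Ratios: 10 / 2 = 5.0
This is a geometric sequence with common ratio r = 5.
Next term = 50 * 5 = 250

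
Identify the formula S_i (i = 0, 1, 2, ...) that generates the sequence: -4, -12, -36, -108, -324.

Check ratios: -12 / -4 = 3.0
Common ratio r = 3.
First term a = -4.
Formula: S_i = -4 * 3^i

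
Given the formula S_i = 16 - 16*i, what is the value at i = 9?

S_9 = 16 + -16*9 = 16 + -144 = -128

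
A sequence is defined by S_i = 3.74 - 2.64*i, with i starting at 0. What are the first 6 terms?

This is an arithmetic sequence.
i=0: S_0 = 3.74 + -2.64*0 = 3.74
i=1: S_1 = 3.74 + -2.64*1 = 1.1
i=2: S_2 = 3.74 + -2.64*2 = -1.54
i=3: S_3 = 3.74 + -2.64*3 = -4.18
i=4: S_4 = 3.74 + -2.64*4 = -6.82
i=5: S_5 = 3.74 + -2.64*5 = -9.46
The first 6 terms are: [3.74, 1.1, -1.54, -4.18, -6.82, -9.46]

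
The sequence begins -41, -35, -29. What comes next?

Differences: -35 - -41 = 6
This is an arithmetic sequence with common difference d = 6.
Next term = -29 + 6 = -23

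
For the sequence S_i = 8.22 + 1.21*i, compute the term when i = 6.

S_6 = 8.22 + 1.21*6 = 8.22 + 7.26 = 15.48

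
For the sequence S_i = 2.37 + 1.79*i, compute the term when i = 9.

S_9 = 2.37 + 1.79*9 = 2.37 + 16.11 = 18.48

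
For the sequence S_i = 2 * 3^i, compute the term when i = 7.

S_7 = 2 * 3^7 = 2 * 2187 = 4374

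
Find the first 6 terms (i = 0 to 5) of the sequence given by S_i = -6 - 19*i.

This is an arithmetic sequence.
i=0: S_0 = -6 + -19*0 = -6
i=1: S_1 = -6 + -19*1 = -25
i=2: S_2 = -6 + -19*2 = -44
i=3: S_3 = -6 + -19*3 = -63
i=4: S_4 = -6 + -19*4 = -82
i=5: S_5 = -6 + -19*5 = -101
The first 6 terms are: [-6, -25, -44, -63, -82, -101]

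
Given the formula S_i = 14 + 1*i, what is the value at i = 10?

S_10 = 14 + 1*10 = 14 + 10 = 24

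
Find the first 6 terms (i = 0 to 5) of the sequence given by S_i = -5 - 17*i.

This is an arithmetic sequence.
i=0: S_0 = -5 + -17*0 = -5
i=1: S_1 = -5 + -17*1 = -22
i=2: S_2 = -5 + -17*2 = -39
i=3: S_3 = -5 + -17*3 = -56
i=4: S_4 = -5 + -17*4 = -73
i=5: S_5 = -5 + -17*5 = -90
The first 6 terms are: [-5, -22, -39, -56, -73, -90]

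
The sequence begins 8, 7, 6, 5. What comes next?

Differences: 7 - 8 = -1
This is an arithmetic sequence with common difference d = -1.
Next term = 5 + -1 = 4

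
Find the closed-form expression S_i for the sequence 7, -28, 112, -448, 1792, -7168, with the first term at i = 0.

Check ratios: -28 / 7 = -4.0
Common ratio r = -4.
First term a = 7.
Formula: S_i = 7 * (-4)^i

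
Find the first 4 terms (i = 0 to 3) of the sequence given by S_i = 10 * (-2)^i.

This is a geometric sequence.
i=0: S_0 = 10 * (-2)^0 = 10
i=1: S_1 = 10 * (-2)^1 = -20
i=2: S_2 = 10 * (-2)^2 = 40
i=3: S_3 = 10 * (-2)^3 = -80
The first 4 terms are: [10, -20, 40, -80]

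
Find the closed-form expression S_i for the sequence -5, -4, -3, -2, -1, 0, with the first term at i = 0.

Check differences: -4 - -5 = 1
-3 - -4 = 1
Common difference d = 1.
First term a = -5.
Formula: S_i = -5 + 1*i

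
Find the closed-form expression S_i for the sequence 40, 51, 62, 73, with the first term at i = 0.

Check differences: 51 - 40 = 11
62 - 51 = 11
Common difference d = 11.
First term a = 40.
Formula: S_i = 40 + 11*i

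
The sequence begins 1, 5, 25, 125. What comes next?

Ratios: 5 / 1 = 5.0
This is a geometric sequence with common ratio r = 5.
Next term = 125 * 5 = 625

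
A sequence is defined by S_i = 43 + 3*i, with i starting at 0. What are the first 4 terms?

This is an arithmetic sequence.
i=0: S_0 = 43 + 3*0 = 43
i=1: S_1 = 43 + 3*1 = 46
i=2: S_2 = 43 + 3*2 = 49
i=3: S_3 = 43 + 3*3 = 52
The first 4 terms are: [43, 46, 49, 52]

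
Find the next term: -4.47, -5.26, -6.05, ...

Differences: -5.26 - -4.47 = -0.79
This is an arithmetic sequence with common difference d = -0.79.
Next term = -6.05 + -0.79 = -6.84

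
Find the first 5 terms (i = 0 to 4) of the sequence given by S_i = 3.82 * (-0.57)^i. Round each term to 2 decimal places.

This is a geometric sequence.
i=0: S_0 = 3.82 * (-0.57)^0 = 3.82
i=1: S_1 = 3.82 * (-0.57)^1 ≈ -2.18
i=2: S_2 = 3.82 * (-0.57)^2 ≈ 1.24
i=3: S_3 = 3.82 * (-0.57)^3 ≈ -0.71
i=4: S_4 = 3.82 * (-0.57)^4 ≈ 0.4
The first 5 terms are: [3.82, -2.18, 1.24, -0.71, 0.4]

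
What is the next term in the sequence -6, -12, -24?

Ratios: -12 / -6 = 2.0
This is a geometric sequence with common ratio r = 2.
Next term = -24 * 2 = -48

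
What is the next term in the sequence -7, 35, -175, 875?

Ratios: 35 / -7 = -5.0
This is a geometric sequence with common ratio r = -5.
Next term = 875 * -5 = -4375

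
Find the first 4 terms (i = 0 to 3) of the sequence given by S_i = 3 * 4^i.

This is a geometric sequence.
i=0: S_0 = 3 * 4^0 = 3
i=1: S_1 = 3 * 4^1 = 12
i=2: S_2 = 3 * 4^2 = 48
i=3: S_3 = 3 * 4^3 = 192
The first 4 terms are: [3, 12, 48, 192]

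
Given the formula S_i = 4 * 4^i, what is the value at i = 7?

S_7 = 4 * 4^7 = 4 * 16384 = 65536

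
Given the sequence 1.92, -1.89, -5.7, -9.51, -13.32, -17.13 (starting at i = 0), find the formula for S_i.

Check differences: -1.89 - 1.92 = -3.81
-5.7 - -1.89 = -3.81
Common difference d = -3.81.
First term a = 1.92.
Formula: S_i = 1.92 - 3.81*i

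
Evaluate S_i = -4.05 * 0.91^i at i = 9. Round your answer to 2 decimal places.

S_9 = -4.05 * 0.91^9 ≈ -4.05 * 0.4279 ≈ -1.73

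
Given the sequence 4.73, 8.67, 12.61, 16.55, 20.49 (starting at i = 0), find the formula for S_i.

Check differences: 8.67 - 4.73 = 3.94
12.61 - 8.67 = 3.94
Common difference d = 3.94.
First term a = 4.73.
Formula: S_i = 4.73 + 3.94*i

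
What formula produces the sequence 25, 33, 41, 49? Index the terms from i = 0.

Check differences: 33 - 25 = 8
41 - 33 = 8
Common difference d = 8.
First term a = 25.
Formula: S_i = 25 + 8*i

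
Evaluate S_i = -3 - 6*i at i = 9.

S_9 = -3 + -6*9 = -3 + -54 = -57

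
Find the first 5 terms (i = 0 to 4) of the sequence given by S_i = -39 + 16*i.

This is an arithmetic sequence.
i=0: S_0 = -39 + 16*0 = -39
i=1: S_1 = -39 + 16*1 = -23
i=2: S_2 = -39 + 16*2 = -7
i=3: S_3 = -39 + 16*3 = 9
i=4: S_4 = -39 + 16*4 = 25
The first 5 terms are: [-39, -23, -7, 9, 25]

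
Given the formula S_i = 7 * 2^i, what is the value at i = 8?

S_8 = 7 * 2^8 = 7 * 256 = 1792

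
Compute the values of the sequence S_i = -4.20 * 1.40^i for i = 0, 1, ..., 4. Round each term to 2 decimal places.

This is a geometric sequence.
i=0: S_0 = -4.2 * 1.4^0 = -4.2
i=1: S_1 = -4.2 * 1.4^1 = -5.88
i=2: S_2 = -4.2 * 1.4^2 ≈ -8.23
i=3: S_3 = -4.2 * 1.4^3 ≈ -11.52
i=4: S_4 = -4.2 * 1.4^4 ≈ -16.13
The first 5 terms are: [-4.2, -5.88, -8.23, -11.52, -16.13]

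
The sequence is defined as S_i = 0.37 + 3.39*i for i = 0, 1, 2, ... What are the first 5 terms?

This is an arithmetic sequence.
i=0: S_0 = 0.37 + 3.39*0 = 0.37
i=1: S_1 = 0.37 + 3.39*1 = 3.76
i=2: S_2 = 0.37 + 3.39*2 = 7.15
i=3: S_3 = 0.37 + 3.39*3 = 10.54
i=4: S_4 = 0.37 + 3.39*4 = 13.93
The first 5 terms are: [0.37, 3.76, 7.15, 10.54, 13.93]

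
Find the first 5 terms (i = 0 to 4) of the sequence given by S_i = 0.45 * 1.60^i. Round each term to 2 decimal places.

This is a geometric sequence.
i=0: S_0 = 0.45 * 1.6^0 = 0.45
i=1: S_1 = 0.45 * 1.6^1 = 0.72
i=2: S_2 = 0.45 * 1.6^2 ≈ 1.15
i=3: S_3 = 0.45 * 1.6^3 ≈ 1.84
i=4: S_4 = 0.45 * 1.6^4 ≈ 2.95
The first 5 terms are: [0.45, 0.72, 1.15, 1.84, 2.95]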